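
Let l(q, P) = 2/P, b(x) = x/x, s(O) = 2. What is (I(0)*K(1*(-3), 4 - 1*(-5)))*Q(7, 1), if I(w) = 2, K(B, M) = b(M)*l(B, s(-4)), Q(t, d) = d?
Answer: 2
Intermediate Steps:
b(x) = 1
K(B, M) = 1 (K(B, M) = 1*(2/2) = 1*(2*(½)) = 1*1 = 1)
(I(0)*K(1*(-3), 4 - 1*(-5)))*Q(7, 1) = (2*1)*1 = 2*1 = 2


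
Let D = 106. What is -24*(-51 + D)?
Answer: -1320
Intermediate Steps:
-24*(-51 + D) = -24*(-51 + 106) = -24*55 = -1320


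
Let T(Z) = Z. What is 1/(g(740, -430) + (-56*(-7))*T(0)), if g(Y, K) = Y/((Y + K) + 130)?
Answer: 22/37 ≈ 0.59459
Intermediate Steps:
g(Y, K) = Y/(130 + K + Y) (g(Y, K) = Y/((K + Y) + 130) = Y/(130 + K + Y))
1/(g(740, -430) + (-56*(-7))*T(0)) = 1/(740/(130 - 430 + 740) - 56*(-7)*0) = 1/(740/440 - 14*(-28)*0) = 1/(740*(1/440) + 392*0) = 1/(37/22 + 0) = 1/(37/22) = 22/37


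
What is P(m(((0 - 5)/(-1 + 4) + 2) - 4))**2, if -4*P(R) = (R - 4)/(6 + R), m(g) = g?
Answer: 529/784 ≈ 0.67474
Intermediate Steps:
P(R) = -(-4 + R)/(4*(6 + R)) (P(R) = -(R - 4)/(4*(6 + R)) = -(-4 + R)/(4*(6 + R)))
P(m(((0 - 5)/(-1 + 4) + 2) - 4))**2 = ((4 - (((0 - 5)/(-1 + 4) + 2) - 4))/(4*(6 + (((0 - 5)/(-1 + 4) + 2) - 4))))**2 = ((4 - ((-5/3 + 2) - 4))/(4*(6 + ((-5/3 + 2) - 4))))**2 = ((4 - (1/3 - 4))/(4*(6 + (1/3 - 4))))**2 = ((4 - 1*(-11/3))/(4*(6 - 11/3)))**2 = ((4 + 11/3)/(4*(7/3)))**2 = ((1/4)*(3/7)*(23/3))**2 = (23/28)**2 = 529/784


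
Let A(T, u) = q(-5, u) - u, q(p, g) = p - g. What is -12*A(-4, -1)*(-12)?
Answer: -432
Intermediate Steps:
A(T, u) = -5 - 2*u (A(T, u) = (-5 - u) - u = -5 - 2*u)
-12*A(-4, -1)*(-12) = -12*(-5 - 2*(-1))*(-12) = -12*(-5 + 2)*(-12) = -12*(-3)*(-12) = 36*(-12) = -432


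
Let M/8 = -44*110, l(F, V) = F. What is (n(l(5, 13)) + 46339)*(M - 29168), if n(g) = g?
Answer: -3146201472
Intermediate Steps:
M = -38720 (M = 8*(-44*110) = 8*(-4840) = -38720)
(n(l(5, 13)) + 46339)*(M - 29168) = (5 + 46339)*(-38720 - 29168) = 46344*(-67888) = -3146201472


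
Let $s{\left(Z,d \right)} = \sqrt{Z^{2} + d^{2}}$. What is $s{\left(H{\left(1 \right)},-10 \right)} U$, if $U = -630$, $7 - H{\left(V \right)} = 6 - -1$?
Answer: $-6300$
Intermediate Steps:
$H{\left(V \right)} = 0$ ($H{\left(V \right)} = 7 - \left(6 - -1\right) = 7 - \left(6 + 1\right) = 7 - 7 = 0$)
$s{\left(H{\left(1 \right)},-10 \right)} U = \sqrt{0^{2} + \left(-10\right)^{2}} \left(-630\right) = \sqrt{0 + 100} \left(-630\right) = \sqrt{100} \left(-630\right) = 10 \left(-630\right) = -6300$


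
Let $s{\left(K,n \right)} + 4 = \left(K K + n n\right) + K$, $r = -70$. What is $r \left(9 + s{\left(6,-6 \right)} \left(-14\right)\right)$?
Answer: $71890$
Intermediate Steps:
$s{\left(K,n \right)} = -4 + K + K^{2} + n^{2}$ ($s{\left(K,n \right)} = -4 + \left(\left(K K + n n\right) + K\right) = -4 + \left(\left(K^{2} + n^{2}\right) + K\right) = -4 + \left(K + K^{2} + n^{2}\right) = -4 + K + K^{2} + n^{2}$)
$r \left(9 + s{\left(6,-6 \right)} \left(-14\right)\right) = - 70 \left(9 + \left(-4 + 6 + 6^{2} + \left(-6\right)^{2}\right) \left(-14\right)\right) = - 70 \left(9 + \left(-4 + 6 + 36 + 36\right) \left(-14\right)\right) = - 70 \left(9 + 74 \left(-14\right)\right) = - 70 \left(9 - 1036\right) = \left(-70\right) \left(-1027\right) = 71890$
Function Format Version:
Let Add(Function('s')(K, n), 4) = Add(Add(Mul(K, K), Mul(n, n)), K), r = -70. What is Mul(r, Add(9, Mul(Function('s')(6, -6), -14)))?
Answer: 71890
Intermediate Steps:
Function('s')(K, n) = Add(-4, K, Pow(K, 2), Pow(n, 2)) (Function('s')(K, n) = Add(-4, Add(Add(Mul(K, K), Mul(n, n)), K)) = Add(-4, Add(Add(Pow(K, 2), Pow(n, 2)), K)) = Add(-4, Add(K, Pow(K, 2), Pow(n, 2))) = Add(-4, K, Pow(K, 2), Pow(n, 2)))
Mul(r, Add(9, Mul(Function('s')(6, -6), -14))) = Mul(-70, Add(9, Mul(Add(-4, 6, Pow(6, 2), Pow(-6, 2)), -14))) = Mul(-70, Add(9, Mul(Add(-4, 6, 36, 36), -14))) = Mul(-70, Add(9, Mul(74, -14))) = Mul(-70, Add(9, -1036)) = Mul(-70, -1027) = 71890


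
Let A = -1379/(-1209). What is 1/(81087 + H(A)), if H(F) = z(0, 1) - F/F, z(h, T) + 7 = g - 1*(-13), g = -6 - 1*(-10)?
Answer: 1/81096 ≈ 1.2331e-5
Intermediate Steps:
A = 1379/1209 (A = -1379*(-1/1209) = 1379/1209 ≈ 1.1406)
g = 4 (g = -6 + 10 = 4)
z(h, T) = 10 (z(h, T) = -7 + (4 - 1*(-13)) = -7 + (4 + 13) = -7 + 17 = 10)
H(F) = 9 (H(F) = 10 - F/F = 10 - 1*1 = 10 - 1 = 9)
1/(81087 + H(A)) = 1/(81087 + 9) = 1/81096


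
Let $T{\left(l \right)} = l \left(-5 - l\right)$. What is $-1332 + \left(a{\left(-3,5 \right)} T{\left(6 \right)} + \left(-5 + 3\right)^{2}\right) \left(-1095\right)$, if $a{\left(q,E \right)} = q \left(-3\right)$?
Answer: $644718$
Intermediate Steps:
$a{\left(q,E \right)} = - 3 q$
$-1332 + \left(a{\left(-3,5 \right)} T{\left(6 \right)} + \left(-5 + 3\right)^{2}\right) \left(-1095\right) = -1332 + \left(\left(-3\right) \left(-3\right) \left(\left(-1\right) 6 \left(5 + 6\right)\right) + \left(-5 + 3\right)^{2}\right) \left(-1095\right) = -1332 + \left(9 \left(\left(-1\right) 6 \cdot 11\right) + \left(-2\right)^{2}\right) \left(-1095\right) = -1332 + \left(9 \left(-66\right) + 4\right) \left(-1095\right) = -1332 + \left(-594 + 4\right) \left(-1095\right) = -1332 - -646050 = -1332 + 646050 = 644718$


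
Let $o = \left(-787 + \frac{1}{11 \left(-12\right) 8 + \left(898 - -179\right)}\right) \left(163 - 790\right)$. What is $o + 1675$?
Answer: $\frac{3465659}{7} \approx 4.9509 \cdot 10^{5}$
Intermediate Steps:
$o = \frac{3453934}{7}$ ($o = \left(-787 + \frac{1}{\left(-132\right) 8 + \left(898 + 179\right)}\right) \left(-627\right) = \left(-787 + \frac{1}{-1056 + 1077}\right) \left(-627\right) = \left(-787 + \frac{1}{21}\right) \left(-627\right) = \left(- \frac{16526}{21}\right) \left(-627\right) = \frac{3453934}{7} \approx 4.9342 \cdot 10^{5}$)
$o + 1675 = \frac{3453934}{7} + 1675 = \frac{3465659}{7}$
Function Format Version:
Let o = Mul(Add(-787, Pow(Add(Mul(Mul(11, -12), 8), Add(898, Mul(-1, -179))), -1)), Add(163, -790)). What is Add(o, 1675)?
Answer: Rational(3465659, 7) ≈ 4.9509e+5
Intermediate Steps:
o = Rational(3453934, 7) (o = Mul(Add(-787, Pow(Add(Mul(-132, 8), Add(898, 179)), -1)), -627) = Mul(Add(-787, Pow(Add(-1056, 1077), -1)), -627) = Mul(Add(-787, Pow(21, -1)), -627) = Mul(Add(-787, Rational(1, 21)), -627) = Mul(Rational(-16526, 21), -627) = Rational(3453934, 7) ≈ 4.9342e+5)
Add(o, 1675) = Add(Rational(3453934, 7), 1675) = Rational(3465659, 7)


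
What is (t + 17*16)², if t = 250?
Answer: 272484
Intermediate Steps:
(t + 17*16)² = (250 + 17*16)² = (250 + 272)² = 522² = 272484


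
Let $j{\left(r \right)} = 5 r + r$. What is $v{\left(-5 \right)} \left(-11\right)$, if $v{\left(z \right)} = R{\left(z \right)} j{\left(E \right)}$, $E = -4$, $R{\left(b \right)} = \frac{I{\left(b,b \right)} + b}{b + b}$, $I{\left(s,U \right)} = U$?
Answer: $264$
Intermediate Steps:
$R{\left(b \right)} = 1$ ($R{\left(b \right)} = \frac{b + b}{b + b} = \frac{2 b}{2 b} = 2 b \frac{1}{2 b} = 1$)
$j{\left(r \right)} = 6 r$
$v{\left(z \right)} = -24$ ($v{\left(z \right)} = 1 \cdot 6 \left(-4\right) = 1 \left(-24\right) = -24$)
$v{\left(-5 \right)} \left(-11\right) = \left(-24\right) \left(-11\right) = 264$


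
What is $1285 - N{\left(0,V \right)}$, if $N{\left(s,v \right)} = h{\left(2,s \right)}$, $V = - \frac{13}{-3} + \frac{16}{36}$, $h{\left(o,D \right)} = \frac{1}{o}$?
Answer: $\frac{2569}{2} \approx 1284.5$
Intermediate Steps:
$V = \frac{43}{9}$ ($V = \left(-13\right) \left(- \frac{1}{3}\right) + 16 \cdot \frac{1}{36} = \frac{13}{3} + \frac{4}{9} = \frac{43}{9} \approx 4.7778$)
$N{\left(s,v \right)} = \frac{1}{2}$
$1285 - N{\left(0,V \right)} = 1285 - \frac{1}{2} = \frac{2569}{2}$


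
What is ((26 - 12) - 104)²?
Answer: 8100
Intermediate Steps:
((26 - 12) - 104)² = (14 - 104)² = (-90)² = 8100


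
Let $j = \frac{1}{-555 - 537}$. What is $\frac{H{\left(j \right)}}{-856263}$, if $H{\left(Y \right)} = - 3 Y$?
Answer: $- \frac{1}{311679732} \approx -3.2084 \cdot 10^{-9}$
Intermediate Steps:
$j = - \frac{1}{1092}$ ($j = \frac{1}{-1092} = - \frac{1}{1092} \approx -0.00091575$)
$\frac{H{\left(j \right)}}{-856263} = \frac{\left(-3\right) \left(- \frac{1}{1092}\right)}{-856263} = \frac{1}{364} \left(- \frac{1}{856263}\right) = - \frac{1}{311679732}$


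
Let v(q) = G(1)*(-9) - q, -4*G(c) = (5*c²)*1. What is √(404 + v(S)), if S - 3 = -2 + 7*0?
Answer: √1657/2 ≈ 20.353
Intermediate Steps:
G(c) = -5*c²/4
S = 1 (S = 3 + (-2 + 7*0) = 3 + (-2 + 0) = 3 - 2 = 1)
v(q) = 45/4 - q (v(q) = -5/4*1²*(-9) - q = -5/4*1*(-9) - q = -5/4*(-9) - q = 45/4 - q)
√(404 + v(S)) = √(404 + (45/4 - 1*1)) = √(404 + (45/4 - 1)) = √(404 + 41/4) = √(1657/4) = √1657/2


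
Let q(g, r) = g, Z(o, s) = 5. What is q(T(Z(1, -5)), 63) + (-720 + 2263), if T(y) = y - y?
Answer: 1543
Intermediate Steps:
T(y) = 0
q(T(Z(1, -5)), 63) + (-720 + 2263) = 0 + (-720 + 2263) = 0 + 1543 = 1543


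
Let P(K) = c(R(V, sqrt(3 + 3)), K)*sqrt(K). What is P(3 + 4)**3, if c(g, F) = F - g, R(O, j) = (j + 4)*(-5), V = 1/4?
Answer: 81795*sqrt(42) + 222831*sqrt(7) ≈ 1.1196e+6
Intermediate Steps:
V = 1/4 ≈ 0.25000
R(O, j) = -20 - 5*j (R(O, j) = (4 + j)*(-5) = -20 - 5*j)
P(K) = sqrt(K)*(20 + K + 5*sqrt(6)) (P(K) = (K - (-20 - 5*sqrt(3 + 3)))*sqrt(K) = (K - (-20 - 5*sqrt(6)))*sqrt(K) = (K + (20 + 5*sqrt(6)))*sqrt(K) = (20 + K + 5*sqrt(6))*sqrt(K) = sqrt(K)*(20 + K + 5*sqrt(6)))
P(3 + 4)**3 = (sqrt(3 + 4)*(20 + (3 + 4) + 5*sqrt(6)))**3 = (sqrt(7)*(20 + 7 + 5*sqrt(6)))**3 = (sqrt(7)*(27 + 5*sqrt(6)))**3 = 7*sqrt(7)*(27 + 5*sqrt(6))**3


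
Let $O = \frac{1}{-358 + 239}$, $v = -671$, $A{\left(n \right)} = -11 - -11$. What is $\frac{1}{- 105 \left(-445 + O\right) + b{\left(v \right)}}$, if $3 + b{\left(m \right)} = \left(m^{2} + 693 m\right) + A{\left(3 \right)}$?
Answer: $\frac{17}{543335} \approx 3.1288 \cdot 10^{-5}$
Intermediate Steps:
$A{\left(n \right)} = 0$ ($A{\left(n \right)} = -11 + 11 = 0$)
$O = - \frac{1}{119}$ ($O = \frac{1}{-119} = - \frac{1}{119} \approx -0.0084034$)
$b{\left(m \right)} = -3 + m^{2} + 693 m$ ($b{\left(m \right)} = -3 + \left(\left(m^{2} + 693 m\right) + 0\right) = -3 + \left(m^{2} + 693 m\right) = -3 + m^{2} + 693 m$)
$\frac{1}{- 105 \left(-445 + O\right) + b{\left(v \right)}} = \frac{1}{- 105 \left(-445 - \frac{1}{119}\right) + \left(-3 + \left(-671\right)^{2} + 693 \left(-671\right)\right)} = \frac{1}{\left(-105\right) \left(- \frac{52956}{119}\right) - 14765} = \frac{1}{\frac{794340}{17} - 14765} = \frac{1}{\frac{543335}{17}} = \frac{17}{543335}$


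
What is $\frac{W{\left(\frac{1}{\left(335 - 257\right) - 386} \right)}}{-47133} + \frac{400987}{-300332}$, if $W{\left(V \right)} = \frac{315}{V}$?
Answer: $\frac{1137610041}{1572838684} \approx 0.72328$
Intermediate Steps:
$\frac{W{\left(\frac{1}{\left(335 - 257\right) - 386} \right)}}{-47133} + \frac{400987}{-300332} = \frac{315 \frac{1}{\frac{1}{\left(335 - 257\right) - 386}}}{-47133} + \frac{400987}{-300332} = \frac{315}{\frac{1}{\left(335 - 257\right) - 386}} \left(- \frac{1}{47133}\right) + 400987 \left(- \frac{1}{300332}\right) = \frac{315}{\frac{1}{78 - 386}} \left(- \frac{1}{47133}\right) - \frac{400987}{300332} = \frac{315}{\frac{1}{-308}} \left(- \frac{1}{47133}\right) - \frac{400987}{300332} = \frac{315}{- \frac{1}{308}} \left(- \frac{1}{47133}\right) - \frac{400987}{300332} = 315 \left(-308\right) \left(- \frac{1}{47133}\right) - \frac{400987}{300332} = \left(-97020\right) \left(- \frac{1}{47133}\right) - \frac{400987}{300332} = \frac{10780}{5237} - \frac{400987}{300332} = \frac{1137610041}{1572838684}$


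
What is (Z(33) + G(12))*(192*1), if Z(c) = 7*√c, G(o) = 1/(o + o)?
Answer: 8 + 1344*√33 ≈ 7728.7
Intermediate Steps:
G(o) = 1/(2*o)
(Z(33) + G(12))*(192*1) = (7*√33 + (½)/12)*(192*1) = (7*√33 + (½)*(1/12))*192 = (7*√33 + 1/24)*192 = (1/24 + 7*√33)*192 = 8 + 1344*√33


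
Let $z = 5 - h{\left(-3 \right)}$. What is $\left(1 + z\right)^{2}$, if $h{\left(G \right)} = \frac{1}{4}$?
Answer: $\frac{529}{16} \approx 33.063$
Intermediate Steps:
$h{\left(G \right)} = \frac{1}{4}$
$z = \frac{19}{4}$ ($z = 5 - \frac{1}{4} = \frac{19}{4} \approx 4.75$)
$\left(1 + z\right)^{2} = \left(1 + \frac{19}{4}\right)^{2} = \left(\frac{23}{4}\right)^{2} = \frac{529}{16}$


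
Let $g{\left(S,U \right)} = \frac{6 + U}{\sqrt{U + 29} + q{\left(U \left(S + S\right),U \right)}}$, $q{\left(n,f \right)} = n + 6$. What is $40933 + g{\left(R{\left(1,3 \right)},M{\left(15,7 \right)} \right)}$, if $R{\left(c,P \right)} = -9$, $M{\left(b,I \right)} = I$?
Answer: $\frac{4666349}{114} \approx 40933.0$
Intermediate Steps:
$q{\left(n,f \right)} = 6 + n$
$g{\left(S,U \right)} = \frac{6 + U}{6 + \sqrt{29 + U} + 2 S U}$ ($g{\left(S,U \right)} = \frac{6 + U}{\sqrt{U + 29} + \left(6 + U \left(S + S\right)\right)} = \frac{6 + U}{\sqrt{29 + U} + \left(6 + U 2 S\right)} = \frac{6 + U}{\sqrt{29 + U} + \left(6 + 2 S U\right)} = \frac{6 + U}{6 + \sqrt{29 + U} + 2 S U}$)
$40933 + g{\left(R{\left(1,3 \right)},M{\left(15,7 \right)} \right)} = 40933 + \frac{6 + 7}{6 + \sqrt{29 + 7} + 2 \left(-9\right) 7} = 40933 + \frac{1}{6 + \sqrt{36} - 126} \cdot 13 = 40933 + \frac{1}{6 + 6 - 126} \cdot 13 = 40933 + \frac{1}{-114} \cdot 13 = 40933 - \frac{13}{114} = \frac{4666349}{114}$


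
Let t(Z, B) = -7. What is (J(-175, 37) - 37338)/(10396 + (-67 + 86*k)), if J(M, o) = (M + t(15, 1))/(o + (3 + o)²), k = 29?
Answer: -61122488/20991251 ≈ -2.9118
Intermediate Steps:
J(M, o) = (-7 + M)/(o + (3 + o)²) (J(M, o) = (M - 7)/(o + (3 + o)²) = (-7 + M)/(o + (3 + o)²))
(J(-175, 37) - 37338)/(10396 + (-67 + 86*k)) = ((-7 - 175)/(37 + (3 + 37)²) - 37338)/(10396 + (-67 + 86*29)) = (-182/(37 + 40²) - 37338)/(10396 + (-67 + 2494)) = (-182/(37 + 1600) - 37338)/(10396 + 2427) = (-182/1637 - 37338)/12823 = ((1/1637)*(-182) - 37338)*(1/12823) = (-182/1637 - 37338)*(1/12823) = -61122488/1637*1/12823 = -61122488/20991251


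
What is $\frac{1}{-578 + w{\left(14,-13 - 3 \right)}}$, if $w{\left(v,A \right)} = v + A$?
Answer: $- \frac{1}{580} \approx -0.0017241$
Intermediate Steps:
$w{\left(v,A \right)} = A + v$
$\frac{1}{-578 + w{\left(14,-13 - 3 \right)}} = \frac{1}{-578 + \left(\left(-13 - 3\right) + 14\right)} = \frac{1}{-578 + \left(-16 + 14\right)} = \frac{1}{-578 - 2} = \frac{1}{-580} = - \frac{1}{580}$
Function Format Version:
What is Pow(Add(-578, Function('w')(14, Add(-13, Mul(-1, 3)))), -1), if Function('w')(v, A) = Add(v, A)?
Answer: Rational(-1, 580) ≈ -0.0017241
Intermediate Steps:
Function('w')(v, A) = Add(A, v)
Pow(Add(-578, Function('w')(14, Add(-13, Mul(-1, 3)))), -1) = Pow(Add(-578, Add(Add(-13, Mul(-1, 3)), 14)), -1) = Pow(Add(-578, Add(Add(-13, -3), 14)), -1) = Pow(Add(-578, Add(-16, 14)), -1) = Pow(Add(-578, -2), -1) = Pow(-580, -1) = Rational(-1, 580)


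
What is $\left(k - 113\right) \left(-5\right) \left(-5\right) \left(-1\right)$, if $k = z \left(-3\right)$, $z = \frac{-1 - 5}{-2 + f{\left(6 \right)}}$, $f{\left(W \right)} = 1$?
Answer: $3275$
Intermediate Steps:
$z = 6$ ($z = \frac{-1 - 5}{-2 + 1} = - \frac{6}{-1} = \left(-6\right) \left(-1\right) = 6$)
$k = -18$ ($k = 6 \left(-3\right) = -18$)
$\left(k - 113\right) \left(-5\right) \left(-5\right) \left(-1\right) = \left(-18 - 113\right) \left(-5\right) \left(-5\right) \left(-1\right) = \left(-18 - 113\right) 25 \left(-1\right) = \left(-131\right) \left(-25\right) = 3275$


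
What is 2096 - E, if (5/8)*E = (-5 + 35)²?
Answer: 656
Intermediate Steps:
E = 1440 (E = 8*(-5 + 35)²/5 = (8/5)*30² = (8/5)*900 = 1440)
2096 - E = 2096 - 1*1440 = 2096 - 1440 = 656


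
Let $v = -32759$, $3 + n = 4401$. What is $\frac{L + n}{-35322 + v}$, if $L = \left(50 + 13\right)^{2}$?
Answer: $- \frac{8367}{68081} \approx -0.1229$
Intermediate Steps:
$n = 4398$ ($n = -3 + 4401 = 4398$)
$L = 3969$ ($L = 63^{2} = 3969$)
$\frac{L + n}{-35322 + v} = \frac{3969 + 4398}{-35322 - 32759} = \frac{8367}{-68081} = 8367 \left(- \frac{1}{68081}\right) = - \frac{8367}{68081}$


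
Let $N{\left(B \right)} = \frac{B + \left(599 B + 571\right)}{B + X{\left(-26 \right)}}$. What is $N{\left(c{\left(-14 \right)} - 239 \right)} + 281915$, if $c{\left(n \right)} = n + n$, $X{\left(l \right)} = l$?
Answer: $\frac{82760724}{293} \approx 2.8246 \cdot 10^{5}$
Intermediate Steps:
$c{\left(n \right)} = 2 n$
$N{\left(B \right)} = \frac{571 + 600 B}{-26 + B}$ ($N{\left(B \right)} = \frac{B + \left(599 B + 571\right)}{B - 26} = \frac{B + \left(571 + 599 B\right)}{-26 + B} = \frac{571 + 600 B}{-26 + B}$)
$N{\left(c{\left(-14 \right)} - 239 \right)} + 281915 = \frac{571 + 600 \left(2 \left(-14\right) - 239\right)}{-26 + \left(2 \left(-14\right) - 239\right)} + 281915 = \frac{571 + 600 \left(-28 - 239\right)}{-26 - 267} + 281915 = \frac{571 + 600 \left(-267\right)}{-26 - 267} + 281915 = \frac{571 - 160200}{-293} + 281915 = \left(- \frac{1}{293}\right) \left(-159629\right) + 281915 = \frac{159629}{293} + 281915 = \frac{82760724}{293}$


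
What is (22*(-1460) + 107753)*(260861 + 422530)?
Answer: 51686911503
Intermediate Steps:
(22*(-1460) + 107753)*(260861 + 422530) = (-32120 + 107753)*683391 = 75633*683391 = 51686911503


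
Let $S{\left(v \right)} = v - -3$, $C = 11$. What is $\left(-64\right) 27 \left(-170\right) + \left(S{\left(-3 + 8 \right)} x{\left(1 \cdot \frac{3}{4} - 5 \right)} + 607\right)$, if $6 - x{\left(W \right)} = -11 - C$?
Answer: $294591$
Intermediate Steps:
$S{\left(v \right)} = 3 + v$ ($S{\left(v \right)} = v + 3 = 3 + v$)
$x{\left(W \right)} = 28$ ($x{\left(W \right)} = 6 - \left(-11 - 11\right) = 6 - -22 = 6 + 22 = 28$)
$\left(-64\right) 27 \left(-170\right) + \left(S{\left(-3 + 8 \right)} x{\left(1 \cdot \frac{3}{4} - 5 \right)} + 607\right) = \left(-64\right) 27 \left(-170\right) + \left(\left(3 + \left(-3 + 8\right)\right) 28 + 607\right) = \left(-1728\right) \left(-170\right) + \left(\left(3 + 5\right) 28 + 607\right) = 293760 + \left(8 \cdot 28 + 607\right) = 293760 + \left(224 + 607\right) = 293760 + 831 = 294591$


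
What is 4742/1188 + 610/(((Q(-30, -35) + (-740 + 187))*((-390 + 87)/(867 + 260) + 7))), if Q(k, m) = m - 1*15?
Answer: 579858091/150953814 ≈ 3.8413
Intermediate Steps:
Q(k, m) = -15 + m (Q(k, m) = m - 15 = -15 + m)
4742/1188 + 610/(((Q(-30, -35) + (-740 + 187))*((-390 + 87)/(867 + 260) + 7))) = 4742/1188 + 610/((((-15 - 35) + (-740 + 187))*((-390 + 87)/(867 + 260) + 7))) = 4742*(1/1188) + 610/(((-50 - 553)*(-303/1127 + 7))) = 2371/594 + 610/((-603*(-303*1/1127 + 7))) = 2371/594 + 610/((-603*(-303/1127 + 7))) = 2371/594 + 610/((-603*7586/1127)) = 2371/594 + 610/(-4574358/1127) = 2371/594 + 610*(-1127/4574358) = 2371/594 - 343735/2287179 = 579858091/150953814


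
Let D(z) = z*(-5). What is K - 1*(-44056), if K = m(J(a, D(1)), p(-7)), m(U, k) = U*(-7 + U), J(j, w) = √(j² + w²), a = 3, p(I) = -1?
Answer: 44090 - 7*√34 ≈ 44049.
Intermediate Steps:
D(z) = -5*z
K = √34*(-7 + √34) (K = √(3² + (-5*1)²)*(-7 + √(3² + (-5*1)²)) = √(9 + (-5)²)*(-7 + √(9 + (-5)²)) = √(9 + 25)*(-7 + √(9 + 25)) = √34*(-7 + √34) ≈ -6.8167)
K - 1*(-44056) = (34 - 7*√34) - 1*(-44056) = (34 - 7*√34) + 44056 = 44090 - 7*√34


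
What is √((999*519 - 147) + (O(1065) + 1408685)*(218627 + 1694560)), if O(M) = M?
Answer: 8*√42142435806 ≈ 1.6423e+6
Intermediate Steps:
√((999*519 - 147) + (O(1065) + 1408685)*(218627 + 1694560)) = √((999*519 - 147) + (1065 + 1408685)*(218627 + 1694560)) = √((518481 - 147) + 1409750*1913187) = √(518334 + 2697115373250) = √2697115891584 = 8*√42142435806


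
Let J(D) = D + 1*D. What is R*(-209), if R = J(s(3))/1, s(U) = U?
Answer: -1254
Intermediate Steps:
J(D) = 2*D (J(D) = D + D = 2*D)
R = 6 (R = (2*3)/1 = 6*1 = 6)
R*(-209) = 6*(-209) = -1254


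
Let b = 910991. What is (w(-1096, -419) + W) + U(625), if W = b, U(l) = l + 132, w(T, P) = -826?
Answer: 910922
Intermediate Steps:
U(l) = 132 + l
W = 910991
(w(-1096, -419) + W) + U(625) = (-826 + 910991) + (132 + 625) = 910165 + 757 = 910922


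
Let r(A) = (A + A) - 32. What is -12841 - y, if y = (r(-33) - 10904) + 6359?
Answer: -8198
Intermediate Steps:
r(A) = -32 + 2*A (r(A) = 2*A - 32 = -32 + 2*A)
y = -4643 (y = ((-32 + 2*(-33)) - 10904) + 6359 = ((-32 - 66) - 10904) + 6359 = (-98 - 10904) + 6359 = -11002 + 6359 = -4643)
-12841 - y = -12841 - 1*(-4643) = -12841 + 4643 = -8198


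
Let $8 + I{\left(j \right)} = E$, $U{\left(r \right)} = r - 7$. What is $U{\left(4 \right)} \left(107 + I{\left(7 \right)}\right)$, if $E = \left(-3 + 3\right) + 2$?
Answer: $-303$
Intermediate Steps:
$U{\left(r \right)} = -7 + r$ ($U{\left(r \right)} = r - 7 = -7 + r$)
$E = 2$ ($E = 0 + 2 = 2$)
$I{\left(j \right)} = -6$ ($I{\left(j \right)} = -8 + 2 = -6$)
$U{\left(4 \right)} \left(107 + I{\left(7 \right)}\right) = \left(-7 + 4\right) \left(107 - 6\right) = \left(-3\right) 101 = -303$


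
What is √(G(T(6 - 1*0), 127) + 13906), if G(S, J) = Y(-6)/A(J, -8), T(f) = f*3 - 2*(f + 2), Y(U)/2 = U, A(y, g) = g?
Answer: √55630/2 ≈ 117.93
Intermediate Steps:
Y(U) = 2*U
T(f) = -4 + f (T(f) = 3*f - 2*(2 + f) = 3*f + (-4 - 2*f) = -4 + f)
G(S, J) = 3/2 (G(S, J) = (2*(-6))/(-8) = -12*(-⅛) = 3/2)
√(G(T(6 - 1*0), 127) + 13906) = √(3/2 + 13906) = √(27815/2) = √55630/2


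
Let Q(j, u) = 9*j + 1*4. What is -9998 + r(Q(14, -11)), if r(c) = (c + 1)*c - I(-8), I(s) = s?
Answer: 7040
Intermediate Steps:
Q(j, u) = 4 + 9*j (Q(j, u) = 9*j + 4 = 4 + 9*j)
r(c) = 8 + c*(1 + c) (r(c) = (c + 1)*c - 1*(-8) = (1 + c)*c + 8 = c*(1 + c) + 8 = 8 + c*(1 + c))
-9998 + r(Q(14, -11)) = -9998 + (8 + (4 + 9*14) + (4 + 9*14)²) = -9998 + (8 + (4 + 126) + (4 + 126)²) = -9998 + (8 + 130 + 130²) = -9998 + (8 + 130 + 16900) = -9998 + 17038 = 7040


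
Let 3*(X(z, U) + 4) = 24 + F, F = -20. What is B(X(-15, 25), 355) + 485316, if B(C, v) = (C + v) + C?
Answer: 1456997/3 ≈ 4.8567e+5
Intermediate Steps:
X(z, U) = -8/3 (X(z, U) = -4 + (24 - 20)/3 = -4 + (⅓)*4 = -4 + 4/3 = -8/3)
B(C, v) = v + 2*C
B(X(-15, 25), 355) + 485316 = (355 + 2*(-8/3)) + 485316 = (355 - 16/3) + 485316 = 1049/3 + 485316 = 1456997/3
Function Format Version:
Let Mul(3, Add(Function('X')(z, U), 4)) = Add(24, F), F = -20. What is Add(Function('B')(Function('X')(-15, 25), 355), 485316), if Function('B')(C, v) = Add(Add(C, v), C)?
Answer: Rational(1456997, 3) ≈ 4.8567e+5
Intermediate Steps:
Function('X')(z, U) = Rational(-8, 3) (Function('X')(z, U) = Add(-4, Mul(Rational(1, 3), Add(24, -20))) = Add(-4, Mul(Rational(1, 3), 4)) = Add(-4, Rational(4, 3)) = Rational(-8, 3))
Function('B')(C, v) = Add(v, Mul(2, C))
Add(Function('B')(Function('X')(-15, 25), 355), 485316) = Add(Add(355, Mul(2, Rational(-8, 3))), 485316) = Add(Add(355, Rational(-16, 3)), 485316) = Add(Rational(1049, 3), 485316) = Rational(1456997, 3)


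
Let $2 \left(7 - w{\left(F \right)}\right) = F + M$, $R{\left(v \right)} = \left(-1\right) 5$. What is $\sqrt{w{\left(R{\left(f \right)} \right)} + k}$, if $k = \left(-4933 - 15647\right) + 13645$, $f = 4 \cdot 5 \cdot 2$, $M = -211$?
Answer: $2 i \sqrt{1705} \approx 82.583 i$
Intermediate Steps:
$f = 40$ ($f = 4 \cdot 10 = 40$)
$R{\left(v \right)} = -5$
$k = -6935$ ($k = -20580 + 13645 = -6935$)
$w{\left(F \right)} = \frac{225}{2} - \frac{F}{2}$ ($w{\left(F \right)} = 7 - \frac{F - 211}{2} = 7 - \frac{-211 + F}{2} = 7 - \left(- \frac{211}{2} + \frac{F}{2}\right) = \frac{225}{2} - \frac{F}{2}$)
$\sqrt{w{\left(R{\left(f \right)} \right)} + k} = \sqrt{\left(\frac{225}{2} - - \frac{5}{2}\right) - 6935} = \sqrt{\left(\frac{225}{2} + \frac{5}{2}\right) - 6935} = \sqrt{115 - 6935} = \sqrt{-6820} = 2 i \sqrt{1705}$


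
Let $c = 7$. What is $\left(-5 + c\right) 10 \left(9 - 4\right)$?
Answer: $100$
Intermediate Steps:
$\left(-5 + c\right) 10 \left(9 - 4\right) = \left(-5 + 7\right) 10 \left(9 - 4\right) = 2 \cdot 10 \left(9 - 4\right) = 20 \cdot 5 = 100$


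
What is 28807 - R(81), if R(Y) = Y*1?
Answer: 28726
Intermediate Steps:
R(Y) = Y
28807 - R(81) = 28807 - 1*81 = 28807 - 81 = 28726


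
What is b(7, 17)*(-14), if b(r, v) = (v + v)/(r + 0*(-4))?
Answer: -68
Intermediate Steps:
b(r, v) = 2*v/r (b(r, v) = (2*v)/(r + 0) = (2*v)/r = 2*v/r)
b(7, 17)*(-14) = (2*17/7)*(-14) = (2*17*(1/7))*(-14) = (34/7)*(-14) = -68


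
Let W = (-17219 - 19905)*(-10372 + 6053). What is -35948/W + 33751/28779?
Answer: 1352638014016/1153595825781 ≈ 1.1725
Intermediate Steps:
W = 160338556 (W = -37124*(-4319) = 160338556)
-35948/W + 33751/28779 = -35948/160338556 + 33751/28779 = -35948*1/160338556 + 33751*(1/28779) = -8987/40084639 + 33751/28779 = 1352638014016/1153595825781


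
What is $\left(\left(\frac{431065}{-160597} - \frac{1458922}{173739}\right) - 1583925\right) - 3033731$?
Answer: $- \frac{128841972277401517}{27901962183} \approx -4.6177 \cdot 10^{6}$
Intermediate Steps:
$\left(\left(\frac{431065}{-160597} - \frac{1458922}{173739}\right) - 1583925\right) - 3033731 = \left(\left(431065 \left(- \frac{1}{160597}\right) - \frac{1458922}{173739}\right) - 1583925\right) - 3033731 = \left(\left(- \frac{431065}{160597} - \frac{1458922}{173739}\right) - 1583925\right) - 3033731 = \left(- \frac{309191298469}{27901962183} - 1583925\right) - 3033731 = - \frac{44194924642006744}{27901962183} - 3033731 = - \frac{128841972277401517}{27901962183}$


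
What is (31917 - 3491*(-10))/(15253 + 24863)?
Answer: 66827/40116 ≈ 1.6658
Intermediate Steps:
(31917 - 3491*(-10))/(15253 + 24863) = (31917 + 34910)/40116 = 66827*(1/40116) = 66827/40116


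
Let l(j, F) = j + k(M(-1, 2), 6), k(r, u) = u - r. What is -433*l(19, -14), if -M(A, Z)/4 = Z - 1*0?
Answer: -14289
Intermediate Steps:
M(A, Z) = -4*Z (M(A, Z) = -4*(Z - 1*0) = -4*(Z + 0) = -4*Z)
l(j, F) = 14 + j (l(j, F) = j + (6 - (-4)*2) = j + (6 - 1*(-8)) = j + (6 + 8) = j + 14 = 14 + j)
-433*l(19, -14) = -433*(14 + 19) = -433*33 = -14289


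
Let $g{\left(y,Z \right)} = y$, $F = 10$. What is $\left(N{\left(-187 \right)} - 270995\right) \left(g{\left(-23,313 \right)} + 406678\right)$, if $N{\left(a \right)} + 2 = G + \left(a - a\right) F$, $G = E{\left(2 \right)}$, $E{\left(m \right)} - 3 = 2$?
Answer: $-110200251760$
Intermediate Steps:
$E{\left(m \right)} = 5$ ($E{\left(m \right)} = 3 + 2 = 5$)
$G = 5$
$N{\left(a \right)} = 3$ ($N{\left(a \right)} = -2 + \left(5 + \left(a - a\right) 10\right) = -2 + \left(5 + 0 \cdot 10\right) = -2 + \left(5 + 0\right) = -2 + 5 = 3$)
$\left(N{\left(-187 \right)} - 270995\right) \left(g{\left(-23,313 \right)} + 406678\right) = \left(3 - 270995\right) \left(-23 + 406678\right) = \left(-270992\right) 406655 = -110200251760$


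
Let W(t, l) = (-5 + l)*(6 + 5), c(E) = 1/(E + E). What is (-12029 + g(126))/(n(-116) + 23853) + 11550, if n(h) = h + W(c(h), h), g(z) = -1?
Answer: 129388635/11203 ≈ 11549.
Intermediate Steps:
c(E) = 1/(2*E)
W(t, l) = -55 + 11*l (W(t, l) = (-5 + l)*11 = -55 + 11*l)
n(h) = -55 + 12*h (n(h) = h + (-55 + 11*h) = -55 + 12*h)
(-12029 + g(126))/(n(-116) + 23853) + 11550 = (-12029 - 1)/((-55 + 12*(-116)) + 23853) + 11550 = -12030/((-55 - 1392) + 23853) + 11550 = -12030/(-1447 + 23853) + 11550 = -12030/22406 + 11550 = -12030*1/22406 + 11550 = -6015/11203 + 11550 = 129388635/11203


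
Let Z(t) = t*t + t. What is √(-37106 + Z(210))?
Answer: 2*√1801 ≈ 84.876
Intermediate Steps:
Z(t) = t + t² (Z(t) = t² + t = t + t²)
√(-37106 + Z(210)) = √(-37106 + 210*(1 + 210)) = √(-37106 + 210*211) = √(-37106 + 44310) = √7204 = 2*√1801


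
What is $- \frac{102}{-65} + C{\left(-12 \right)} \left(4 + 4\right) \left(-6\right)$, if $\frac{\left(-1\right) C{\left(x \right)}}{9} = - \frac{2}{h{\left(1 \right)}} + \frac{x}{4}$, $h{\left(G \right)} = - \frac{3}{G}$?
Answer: $- \frac{65418}{65} \approx -1006.4$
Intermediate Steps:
$C{\left(x \right)} = -6 - \frac{9 x}{4}$ ($C{\left(x \right)} = - 9 \left(- \frac{2}{\left(-3\right) 1^{-1}} + \frac{x}{4}\right) = - 9 \left(- \frac{2}{\left(-3\right) 1} + x \frac{1}{4}\right) = - 9 \left(- \frac{2}{-3} + \frac{x}{4}\right) = - 9 \left(\left(-2\right) \left(- \frac{1}{3}\right) + \frac{x}{4}\right) = - 9 \left(\frac{2}{3} + \frac{x}{4}\right) = -6 - \frac{9 x}{4}$)
$- \frac{102}{-65} + C{\left(-12 \right)} \left(4 + 4\right) \left(-6\right) = - \frac{102}{-65} + \left(-6 - -27\right) \left(4 + 4\right) \left(-6\right) = \left(-102\right) \left(- \frac{1}{65}\right) + \left(-6 + 27\right) 8 \left(-6\right) = \frac{102}{65} + 21 \left(-48\right) = \frac{102}{65} - 1008 = - \frac{65418}{65}$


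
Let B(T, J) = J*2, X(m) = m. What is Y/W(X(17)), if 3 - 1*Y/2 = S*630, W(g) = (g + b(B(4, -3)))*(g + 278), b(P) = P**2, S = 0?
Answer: 6/15635 ≈ 0.00038375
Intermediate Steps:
B(T, J) = 2*J
W(g) = (36 + g)*(278 + g) (W(g) = (g + (2*(-3))**2)*(g + 278) = (g + (-6)**2)*(278 + g) = (g + 36)*(278 + g) = (36 + g)*(278 + g))
Y = 6 (Y = 6 - 0*630 = 6 - 2*0 = 6 + 0 = 6)
Y/W(X(17)) = 6/(10008 + 17**2 + 314*17) = 6/(10008 + 289 + 5338) = 6/15635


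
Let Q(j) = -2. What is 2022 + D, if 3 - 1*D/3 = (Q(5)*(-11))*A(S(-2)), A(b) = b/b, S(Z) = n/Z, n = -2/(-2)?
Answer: 1965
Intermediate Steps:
n = 1 (n = -2*(-½) = 1)
S(Z) = 1/Z
A(b) = 1
D = -57 (D = 9 - 3*(-2*(-11)) = 9 - 66 = -57)
2022 + D = 2022 - 57 = 1965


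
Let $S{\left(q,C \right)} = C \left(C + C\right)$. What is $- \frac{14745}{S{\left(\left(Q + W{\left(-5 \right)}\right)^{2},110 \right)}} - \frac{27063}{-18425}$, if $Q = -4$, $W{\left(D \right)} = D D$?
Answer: $\frac{1393629}{1621400} \approx 0.85952$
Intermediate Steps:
$W{\left(D \right)} = D^{2}$
$S{\left(q,C \right)} = 2 C^{2}$ ($S{\left(q,C \right)} = C 2 C = 2 C^{2}$)
$- \frac{14745}{S{\left(\left(Q + W{\left(-5 \right)}\right)^{2},110 \right)}} - \frac{27063}{-18425} = - \frac{14745}{2 \cdot 110^{2}} - \frac{27063}{-18425} = - \frac{14745}{2 \cdot 12100} - - \frac{27063}{18425} = - \frac{14745}{24200} + \frac{27063}{18425} = \left(-14745\right) \frac{1}{24200} + \frac{27063}{18425} = - \frac{2949}{4840} + \frac{27063}{18425} = \frac{1393629}{1621400}$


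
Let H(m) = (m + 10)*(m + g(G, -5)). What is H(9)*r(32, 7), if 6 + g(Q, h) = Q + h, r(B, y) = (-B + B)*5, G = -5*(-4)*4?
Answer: 0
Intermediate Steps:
G = 80 (G = 20*4 = 80)
r(B, y) = 0 (r(B, y) = 0*5 = 0)
g(Q, h) = -6 + Q + h (g(Q, h) = -6 + (Q + h) = -6 + Q + h)
H(m) = (10 + m)*(69 + m) (H(m) = (m + 10)*(m + (-6 + 80 - 5)) = (10 + m)*(m + 69) = (10 + m)*(69 + m))
H(9)*r(32, 7) = (690 + 9**2 + 79*9)*0 = (690 + 81 + 711)*0 = 1482*0 = 0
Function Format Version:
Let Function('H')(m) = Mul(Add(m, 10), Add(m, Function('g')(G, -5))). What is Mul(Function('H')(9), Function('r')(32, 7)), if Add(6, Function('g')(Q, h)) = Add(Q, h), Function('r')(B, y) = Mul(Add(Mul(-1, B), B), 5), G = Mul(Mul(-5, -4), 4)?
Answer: 0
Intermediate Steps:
G = 80 (G = Mul(20, 4) = 80)
Function('r')(B, y) = 0 (Function('r')(B, y) = Mul(0, 5) = 0)
Function('g')(Q, h) = Add(-6, Q, h) (Function('g')(Q, h) = Add(-6, Add(Q, h)) = Add(-6, Q, h))
Function('H')(m) = Mul(Add(10, m), Add(69, m)) (Function('H')(m) = Mul(Add(m, 10), Add(m, Add(-6, 80, -5))) = Mul(Add(10, m), Add(m, 69)) = Mul(Add(10, m), Add(69, m)))
Mul(Function('H')(9), Function('r')(32, 7)) = Mul(Add(690, Pow(9, 2), Mul(79, 9)), 0) = Mul(Add(690, 81, 711), 0) = Mul(1482, 0) = 0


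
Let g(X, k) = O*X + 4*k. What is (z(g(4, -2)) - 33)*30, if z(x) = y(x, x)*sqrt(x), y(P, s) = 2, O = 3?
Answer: -870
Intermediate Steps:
g(X, k) = 3*X + 4*k
z(x) = 2*sqrt(x)
(z(g(4, -2)) - 33)*30 = (2*sqrt(3*4 + 4*(-2)) - 33)*30 = (2*sqrt(12 - 8) - 33)*30 = (2*sqrt(4) - 33)*30 = (2*2 - 33)*30 = (4 - 33)*30 = -29*30 = -870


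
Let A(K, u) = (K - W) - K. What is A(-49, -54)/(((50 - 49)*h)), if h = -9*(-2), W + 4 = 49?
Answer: -5/2 ≈ -2.5000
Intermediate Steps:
W = 45 (W = -4 + 49 = 45)
h = 18
A(K, u) = -45 (A(K, u) = (K - 1*45) - K = (K - 45) - K = (-45 + K) - K = -45)
A(-49, -54)/(((50 - 49)*h)) = -45*1/(18*(50 - 49)) = -45/(1*18) = -45/18 = -45*1/18 = -5/2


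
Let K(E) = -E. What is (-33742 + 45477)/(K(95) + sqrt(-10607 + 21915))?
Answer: 1114825/2283 + 23470*sqrt(2827)/2283 ≈ 1034.9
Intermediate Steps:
(-33742 + 45477)/(K(95) + sqrt(-10607 + 21915)) = (-33742 + 45477)/(-1*95 + sqrt(-10607 + 21915)) = 11735/(-95 + sqrt(11308)) = 11735/(-95 + 2*sqrt(2827))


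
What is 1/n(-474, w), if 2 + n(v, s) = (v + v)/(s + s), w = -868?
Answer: -434/631 ≈ -0.68780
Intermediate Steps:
n(v, s) = -2 + v/s (n(v, s) = -2 + (v + v)/(s + s) = -2 + (2*v)/((2*s)) = -2 + (2*v)*(1/(2*s)) = -2 + v/s)
1/n(-474, w) = 1/(-2 - 474/(-868)) = 1/(-2 - 474*(-1/868)) = 1/(-2 + 237/434) = 1/(-631/434) = -434/631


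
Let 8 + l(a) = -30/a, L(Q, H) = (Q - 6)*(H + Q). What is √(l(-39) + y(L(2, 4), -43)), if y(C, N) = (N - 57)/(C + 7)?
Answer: I*√65858/221 ≈ 1.1612*I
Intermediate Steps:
L(Q, H) = (-6 + Q)*(H + Q)
l(a) = -8 - 30/a
y(C, N) = (-57 + N)/(7 + C)
√(l(-39) + y(L(2, 4), -43)) = √((-8 - 30/(-39)) + (-57 - 43)/(7 + (2² - 6*4 - 6*2 + 4*2))) = √((-8 - 30*(-1/39)) - 100/(7 + (4 - 24 - 12 + 8))) = √((-8 + 10/13) - 100/(7 - 24)) = √(-94/13 - 100/(-17)) = √(-94/13 - 1/17*(-100)) = √(-94/13 + 100/17) = √(-298/221) = I*√65858/221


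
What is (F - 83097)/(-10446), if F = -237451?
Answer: 160274/5223 ≈ 30.686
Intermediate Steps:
(F - 83097)/(-10446) = (-237451 - 83097)/(-10446) = -320548*(-1/10446) = 160274/5223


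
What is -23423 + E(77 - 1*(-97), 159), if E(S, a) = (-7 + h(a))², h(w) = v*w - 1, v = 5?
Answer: 595946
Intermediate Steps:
h(w) = -1 + 5*w (h(w) = 5*w - 1 = -1 + 5*w)
E(S, a) = (-8 + 5*a)² (E(S, a) = (-7 + (-1 + 5*a))² = (-8 + 5*a)²)
-23423 + E(77 - 1*(-97), 159) = -23423 + (-8 + 5*159)² = -23423 + (-8 + 795)² = -23423 + 787² = -23423 + 619369 = 595946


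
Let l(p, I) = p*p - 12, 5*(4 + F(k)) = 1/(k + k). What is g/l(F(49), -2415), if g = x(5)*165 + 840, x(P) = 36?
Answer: 542626000/318827 ≈ 1701.9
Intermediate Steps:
F(k) = -4 + 1/(10*k) (F(k) = -4 + 1/(5*(k + k)) = -4 + 1/(5*((2*k))) = -4 + (1/(2*k))/5 = -4 + 1/(10*k))
g = 6780 (g = 36*165 + 840 = 5940 + 840 = 6780)
l(p, I) = -12 + p**2 (l(p, I) = p**2 - 12 = -12 + p**2)
g/l(F(49), -2415) = 6780/(-12 + (-4 + (1/10)/49)**2) = 6780/(-12 + (-4 + (1/10)*(1/49))**2) = 6780/(-12 + (-4 + 1/490)**2) = 6780/(-12 + (-1959/490)**2) = 6780/(-12 + 3837681/240100) = 6780/(956481/240100) = 6780*(240100/956481) = 542626000/318827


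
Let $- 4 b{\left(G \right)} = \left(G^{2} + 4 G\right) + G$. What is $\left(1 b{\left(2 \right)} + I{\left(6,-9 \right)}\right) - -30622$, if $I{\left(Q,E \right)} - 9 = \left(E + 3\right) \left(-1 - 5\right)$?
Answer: $\frac{61327}{2} \approx 30664.0$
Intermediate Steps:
$I{\left(Q,E \right)} = -9 - 6 E$ ($I{\left(Q,E \right)} = 9 + \left(E + 3\right) \left(-1 - 5\right) = 9 + \left(3 + E\right) \left(-6\right) = 9 - \left(18 + 6 E\right) = -9 - 6 E$)
$b{\left(G \right)} = - \frac{5 G}{4} - \frac{G^{2}}{4}$ ($b{\left(G \right)} = - \frac{\left(G^{2} + 4 G\right) + G}{4} = - \frac{G^{2} + 5 G}{4} = - \frac{5 G}{4} - \frac{G^{2}}{4}$)
$\left(1 b{\left(2 \right)} + I{\left(6,-9 \right)}\right) - -30622 = \left(1 \left(\left(- \frac{1}{4}\right) 2 \left(5 + 2\right)\right) - -45\right) - -30622 = \left(1 \left(\left(- \frac{1}{4}\right) 2 \cdot 7\right) + \left(-9 + 54\right)\right) + 30622 = \left(1 \left(- \frac{7}{2}\right) + 45\right) + 30622 = \left(- \frac{7}{2} + 45\right) + 30622 = \frac{83}{2} + 30622 = \frac{61327}{2}$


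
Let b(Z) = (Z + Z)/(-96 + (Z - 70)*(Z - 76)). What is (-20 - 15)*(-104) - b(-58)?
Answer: 15520989/4264 ≈ 3640.0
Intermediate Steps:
b(Z) = 2*Z/(-96 + (-76 + Z)*(-70 + Z)) (b(Z) = (2*Z)/(-96 + (-70 + Z)*(-76 + Z)) = (2*Z)/(-96 + (-76 + Z)*(-70 + Z)) = 2*Z/(-96 + (-76 + Z)*(-70 + Z)))
(-20 - 15)*(-104) - b(-58) = (-20 - 15)*(-104) - 2*(-58)/(5224 + (-58)**2 - 146*(-58)) = -35*(-104) - 2*(-58)/(5224 + 3364 + 8468) = 3640 - 2*(-58)/17056 = 3640 - 1*(-29/4264) = 3640 + 29/4264 = 15520989/4264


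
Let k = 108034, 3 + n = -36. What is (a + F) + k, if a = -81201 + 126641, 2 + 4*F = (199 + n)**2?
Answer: 319747/2 ≈ 1.5987e+5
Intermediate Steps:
n = -39 (n = -3 - 36 = -39)
F = 12799/2 (F = -1/2 + (199 - 39)**2/4 = -1/2 + (1/4)*160**2 = -1/2 + (1/4)*25600 = -1/2 + 6400 = 12799/2 ≈ 6399.5)
a = 45440
(a + F) + k = (45440 + 12799/2) + 108034 = 103679/2 + 108034 = 319747/2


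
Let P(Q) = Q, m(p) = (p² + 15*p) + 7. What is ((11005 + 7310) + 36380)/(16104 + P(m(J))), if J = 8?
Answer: 10939/3259 ≈ 3.3566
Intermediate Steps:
m(p) = 7 + p² + 15*p
((11005 + 7310) + 36380)/(16104 + P(m(J))) = ((11005 + 7310) + 36380)/(16104 + (7 + 8² + 15*8)) = (18315 + 36380)/(16104 + (7 + 64 + 120)) = 54695/(16104 + 191) = 54695/16295 = 54695*(1/16295) = 10939/3259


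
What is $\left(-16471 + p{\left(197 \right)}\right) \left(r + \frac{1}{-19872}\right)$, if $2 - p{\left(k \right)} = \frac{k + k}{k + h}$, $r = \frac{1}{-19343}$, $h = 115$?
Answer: $\frac{4380760505}{2607126912} \approx 1.6803$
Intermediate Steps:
$r = - \frac{1}{19343} \approx -5.1698 \cdot 10^{-5}$
$p{\left(k \right)} = 2 - \frac{2 k}{115 + k}$ ($p{\left(k \right)} = 2 - \frac{k + k}{k + 115} = 2 - \frac{2 k}{115 + k}$)
$\left(-16471 + p{\left(197 \right)}\right) \left(r + \frac{1}{-19872}\right) = \left(-16471 + \frac{230}{115 + 197}\right) \left(- \frac{1}{19343} + \frac{1}{-19872}\right) = \left(-16471 + \frac{230}{312}\right) \left(- \frac{1}{19343} - \frac{1}{19872}\right) = \left(-16471 + 230 \cdot \frac{1}{312}\right) \left(- \frac{1705}{16712352}\right) = \left(-16471 + \frac{115}{156}\right) \left(- \frac{1705}{16712352}\right) = \left(- \frac{2569361}{156}\right) \left(- \frac{1705}{16712352}\right) = \frac{4380760505}{2607126912}$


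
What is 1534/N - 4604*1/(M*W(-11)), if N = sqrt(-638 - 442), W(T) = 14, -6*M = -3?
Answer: -4604/7 - 767*I*sqrt(30)/90 ≈ -657.71 - 46.678*I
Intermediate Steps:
M = 1/2 (M = -1/6*(-3) = 1/2 ≈ 0.50000)
N = 6*I*sqrt(30) (N = sqrt(-1080) = 6*I*sqrt(30) ≈ 32.863*I)
1534/N - 4604*1/(M*W(-11)) = 1534/((6*I*sqrt(30))) - 4604/((1/2)*14) = 1534*(-I*sqrt(30)/180) - 4604/7 = -767*I*sqrt(30)/90 - 4604*1/7 = -767*I*sqrt(30)/90 - 4604/7 = -4604/7 - 767*I*sqrt(30)/90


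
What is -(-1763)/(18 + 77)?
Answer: 1763/95 ≈ 18.558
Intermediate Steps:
-(-1763)/(18 + 77) = -(-1763)/95 = -41*(-43/95) = 1763/95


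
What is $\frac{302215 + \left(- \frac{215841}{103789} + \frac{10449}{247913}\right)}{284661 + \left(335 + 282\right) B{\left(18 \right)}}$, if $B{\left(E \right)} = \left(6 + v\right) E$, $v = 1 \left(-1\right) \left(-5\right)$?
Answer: $\frac{7776133654622183}{10467920038171239} \approx 0.74285$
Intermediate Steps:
$v = 5$ ($v = \left(-1\right) \left(-5\right) = 5$)
$B{\left(E \right)} = 11 E$ ($B{\left(E \right)} = \left(6 + 5\right) E = 11 E$)
$\frac{302215 + \left(- \frac{215841}{103789} + \frac{10449}{247913}\right)}{284661 + \left(335 + 282\right) B{\left(18 \right)}} = \frac{302215 + \left(- \frac{215841}{103789} + \frac{10449}{247913}\right)}{284661 + \left(335 + 282\right) 11 \cdot 18} = \frac{302215 + \left(\left(-215841\right) \frac{1}{103789} + 10449 \cdot \frac{1}{247913}\right)}{284661 + 617 \cdot 198} = \frac{302215 + \left(- \frac{215841}{103789} + \frac{10449}{247913}\right)}{284661 + 122166} = \frac{302215 - \frac{52425298572}{25730642357}}{406827} = \frac{7776133654622183}{25730642357} \cdot \frac{1}{406827} = \frac{7776133654622183}{10467920038171239}$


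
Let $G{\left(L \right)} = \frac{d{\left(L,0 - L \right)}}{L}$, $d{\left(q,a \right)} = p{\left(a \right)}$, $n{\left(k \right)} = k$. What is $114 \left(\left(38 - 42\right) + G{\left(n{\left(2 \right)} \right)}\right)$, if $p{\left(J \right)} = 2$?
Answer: $-342$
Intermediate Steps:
$d{\left(q,a \right)} = 2$
$G{\left(L \right)} = \frac{2}{L}$
$114 \left(\left(38 - 42\right) + G{\left(n{\left(2 \right)} \right)}\right) = 114 \left(\left(38 - 42\right) + \frac{2}{2}\right) = 114 \left(\left(38 - 42\right) + 2 \cdot \frac{1}{2}\right) = 114 \left(-4 + 1\right) = 114 \left(-3\right) = -342$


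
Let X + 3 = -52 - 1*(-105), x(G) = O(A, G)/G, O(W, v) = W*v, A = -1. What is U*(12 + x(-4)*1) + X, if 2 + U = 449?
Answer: 4967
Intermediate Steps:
U = 447 (U = -2 + 449 = 447)
x(G) = -1 (x(G) = (-G)/G = -1)
X = 50 (X = -3 + (-52 - 1*(-105)) = -3 + (-52 + 105) = -3 + 53 = 50)
U*(12 + x(-4)*1) + X = 447*(12 - 1*1) + 50 = 447*(12 - 1) + 50 = 447*11 + 50 = 4917 + 50 = 4967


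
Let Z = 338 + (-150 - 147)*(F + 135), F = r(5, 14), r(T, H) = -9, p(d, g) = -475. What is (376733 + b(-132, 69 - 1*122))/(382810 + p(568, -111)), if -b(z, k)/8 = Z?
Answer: 134681/76467 ≈ 1.7613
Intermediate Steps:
F = -9
Z = -37084 (Z = 338 + (-150 - 147)*(-9 + 135) = 338 - 297*126 = 338 - 37422 = -37084)
b(z, k) = 296672 (b(z, k) = -8*(-37084) = 296672)
(376733 + b(-132, 69 - 1*122))/(382810 + p(568, -111)) = (376733 + 296672)/(382810 - 475) = 673405/382335 = 673405*(1/382335) = 134681/76467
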